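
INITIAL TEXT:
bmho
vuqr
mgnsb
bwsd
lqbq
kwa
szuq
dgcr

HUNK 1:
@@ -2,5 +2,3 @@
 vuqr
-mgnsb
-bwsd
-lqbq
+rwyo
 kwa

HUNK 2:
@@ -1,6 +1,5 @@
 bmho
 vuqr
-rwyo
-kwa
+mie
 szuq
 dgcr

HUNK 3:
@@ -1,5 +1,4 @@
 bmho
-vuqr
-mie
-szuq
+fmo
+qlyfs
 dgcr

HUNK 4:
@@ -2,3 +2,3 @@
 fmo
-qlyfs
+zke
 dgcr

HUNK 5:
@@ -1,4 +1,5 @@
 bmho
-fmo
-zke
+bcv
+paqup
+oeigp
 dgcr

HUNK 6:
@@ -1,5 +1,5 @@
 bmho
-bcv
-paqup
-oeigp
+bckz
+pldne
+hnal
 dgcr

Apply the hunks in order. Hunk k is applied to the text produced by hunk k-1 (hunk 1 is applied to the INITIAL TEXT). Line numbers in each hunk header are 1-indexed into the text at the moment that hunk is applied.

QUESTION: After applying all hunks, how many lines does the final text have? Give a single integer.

Hunk 1: at line 2 remove [mgnsb,bwsd,lqbq] add [rwyo] -> 6 lines: bmho vuqr rwyo kwa szuq dgcr
Hunk 2: at line 1 remove [rwyo,kwa] add [mie] -> 5 lines: bmho vuqr mie szuq dgcr
Hunk 3: at line 1 remove [vuqr,mie,szuq] add [fmo,qlyfs] -> 4 lines: bmho fmo qlyfs dgcr
Hunk 4: at line 2 remove [qlyfs] add [zke] -> 4 lines: bmho fmo zke dgcr
Hunk 5: at line 1 remove [fmo,zke] add [bcv,paqup,oeigp] -> 5 lines: bmho bcv paqup oeigp dgcr
Hunk 6: at line 1 remove [bcv,paqup,oeigp] add [bckz,pldne,hnal] -> 5 lines: bmho bckz pldne hnal dgcr
Final line count: 5

Answer: 5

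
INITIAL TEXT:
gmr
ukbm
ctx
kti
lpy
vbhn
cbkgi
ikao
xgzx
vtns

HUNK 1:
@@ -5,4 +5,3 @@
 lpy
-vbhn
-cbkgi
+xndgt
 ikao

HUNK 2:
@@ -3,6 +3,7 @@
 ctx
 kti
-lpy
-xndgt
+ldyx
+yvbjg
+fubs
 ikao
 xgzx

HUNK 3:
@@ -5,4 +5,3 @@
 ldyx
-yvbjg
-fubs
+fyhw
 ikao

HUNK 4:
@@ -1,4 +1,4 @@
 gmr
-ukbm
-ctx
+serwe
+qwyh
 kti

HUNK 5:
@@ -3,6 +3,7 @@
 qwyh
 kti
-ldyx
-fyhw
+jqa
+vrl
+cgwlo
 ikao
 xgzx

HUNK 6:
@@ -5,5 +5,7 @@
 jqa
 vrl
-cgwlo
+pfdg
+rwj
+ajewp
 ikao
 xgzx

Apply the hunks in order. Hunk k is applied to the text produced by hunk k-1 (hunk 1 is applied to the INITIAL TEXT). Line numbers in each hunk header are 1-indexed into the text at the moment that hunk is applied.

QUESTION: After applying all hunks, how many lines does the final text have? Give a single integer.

Hunk 1: at line 5 remove [vbhn,cbkgi] add [xndgt] -> 9 lines: gmr ukbm ctx kti lpy xndgt ikao xgzx vtns
Hunk 2: at line 3 remove [lpy,xndgt] add [ldyx,yvbjg,fubs] -> 10 lines: gmr ukbm ctx kti ldyx yvbjg fubs ikao xgzx vtns
Hunk 3: at line 5 remove [yvbjg,fubs] add [fyhw] -> 9 lines: gmr ukbm ctx kti ldyx fyhw ikao xgzx vtns
Hunk 4: at line 1 remove [ukbm,ctx] add [serwe,qwyh] -> 9 lines: gmr serwe qwyh kti ldyx fyhw ikao xgzx vtns
Hunk 5: at line 3 remove [ldyx,fyhw] add [jqa,vrl,cgwlo] -> 10 lines: gmr serwe qwyh kti jqa vrl cgwlo ikao xgzx vtns
Hunk 6: at line 5 remove [cgwlo] add [pfdg,rwj,ajewp] -> 12 lines: gmr serwe qwyh kti jqa vrl pfdg rwj ajewp ikao xgzx vtns
Final line count: 12

Answer: 12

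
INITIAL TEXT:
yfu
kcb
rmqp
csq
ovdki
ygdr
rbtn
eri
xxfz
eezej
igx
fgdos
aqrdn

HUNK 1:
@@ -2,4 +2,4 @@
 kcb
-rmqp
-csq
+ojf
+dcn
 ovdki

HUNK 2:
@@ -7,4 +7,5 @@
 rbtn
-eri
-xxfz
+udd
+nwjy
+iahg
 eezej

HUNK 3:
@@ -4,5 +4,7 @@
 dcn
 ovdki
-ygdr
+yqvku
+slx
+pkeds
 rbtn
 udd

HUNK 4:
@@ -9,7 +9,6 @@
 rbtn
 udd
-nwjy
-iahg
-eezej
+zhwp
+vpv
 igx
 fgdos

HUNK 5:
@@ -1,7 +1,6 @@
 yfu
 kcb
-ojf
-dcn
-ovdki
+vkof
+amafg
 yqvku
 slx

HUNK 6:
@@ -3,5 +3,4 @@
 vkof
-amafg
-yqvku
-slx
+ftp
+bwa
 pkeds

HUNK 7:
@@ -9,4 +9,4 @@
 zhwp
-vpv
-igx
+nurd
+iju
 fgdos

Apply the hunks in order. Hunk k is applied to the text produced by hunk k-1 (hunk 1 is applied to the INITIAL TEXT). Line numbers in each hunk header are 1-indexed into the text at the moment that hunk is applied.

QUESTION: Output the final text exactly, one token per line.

Hunk 1: at line 2 remove [rmqp,csq] add [ojf,dcn] -> 13 lines: yfu kcb ojf dcn ovdki ygdr rbtn eri xxfz eezej igx fgdos aqrdn
Hunk 2: at line 7 remove [eri,xxfz] add [udd,nwjy,iahg] -> 14 lines: yfu kcb ojf dcn ovdki ygdr rbtn udd nwjy iahg eezej igx fgdos aqrdn
Hunk 3: at line 4 remove [ygdr] add [yqvku,slx,pkeds] -> 16 lines: yfu kcb ojf dcn ovdki yqvku slx pkeds rbtn udd nwjy iahg eezej igx fgdos aqrdn
Hunk 4: at line 9 remove [nwjy,iahg,eezej] add [zhwp,vpv] -> 15 lines: yfu kcb ojf dcn ovdki yqvku slx pkeds rbtn udd zhwp vpv igx fgdos aqrdn
Hunk 5: at line 1 remove [ojf,dcn,ovdki] add [vkof,amafg] -> 14 lines: yfu kcb vkof amafg yqvku slx pkeds rbtn udd zhwp vpv igx fgdos aqrdn
Hunk 6: at line 3 remove [amafg,yqvku,slx] add [ftp,bwa] -> 13 lines: yfu kcb vkof ftp bwa pkeds rbtn udd zhwp vpv igx fgdos aqrdn
Hunk 7: at line 9 remove [vpv,igx] add [nurd,iju] -> 13 lines: yfu kcb vkof ftp bwa pkeds rbtn udd zhwp nurd iju fgdos aqrdn

Answer: yfu
kcb
vkof
ftp
bwa
pkeds
rbtn
udd
zhwp
nurd
iju
fgdos
aqrdn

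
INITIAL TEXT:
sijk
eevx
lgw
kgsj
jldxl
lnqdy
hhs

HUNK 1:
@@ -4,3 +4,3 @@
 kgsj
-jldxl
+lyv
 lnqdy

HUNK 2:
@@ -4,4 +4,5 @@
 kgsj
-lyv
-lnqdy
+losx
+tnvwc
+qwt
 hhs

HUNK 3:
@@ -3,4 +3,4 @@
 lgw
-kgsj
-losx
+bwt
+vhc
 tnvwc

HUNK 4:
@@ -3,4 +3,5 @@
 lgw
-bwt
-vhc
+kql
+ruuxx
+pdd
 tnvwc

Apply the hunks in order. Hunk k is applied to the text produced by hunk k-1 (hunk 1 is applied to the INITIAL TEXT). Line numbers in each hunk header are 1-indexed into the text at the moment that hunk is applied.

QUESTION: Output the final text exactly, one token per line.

Answer: sijk
eevx
lgw
kql
ruuxx
pdd
tnvwc
qwt
hhs

Derivation:
Hunk 1: at line 4 remove [jldxl] add [lyv] -> 7 lines: sijk eevx lgw kgsj lyv lnqdy hhs
Hunk 2: at line 4 remove [lyv,lnqdy] add [losx,tnvwc,qwt] -> 8 lines: sijk eevx lgw kgsj losx tnvwc qwt hhs
Hunk 3: at line 3 remove [kgsj,losx] add [bwt,vhc] -> 8 lines: sijk eevx lgw bwt vhc tnvwc qwt hhs
Hunk 4: at line 3 remove [bwt,vhc] add [kql,ruuxx,pdd] -> 9 lines: sijk eevx lgw kql ruuxx pdd tnvwc qwt hhs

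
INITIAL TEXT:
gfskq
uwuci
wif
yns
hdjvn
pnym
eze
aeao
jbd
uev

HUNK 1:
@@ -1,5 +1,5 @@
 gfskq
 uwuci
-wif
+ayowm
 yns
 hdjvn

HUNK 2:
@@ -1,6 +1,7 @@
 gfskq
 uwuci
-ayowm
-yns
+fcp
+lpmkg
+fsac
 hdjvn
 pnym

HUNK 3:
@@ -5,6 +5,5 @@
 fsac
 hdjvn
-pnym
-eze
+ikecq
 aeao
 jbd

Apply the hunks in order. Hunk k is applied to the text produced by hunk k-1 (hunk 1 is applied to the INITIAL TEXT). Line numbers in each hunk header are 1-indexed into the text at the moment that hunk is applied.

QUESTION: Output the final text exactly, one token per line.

Hunk 1: at line 1 remove [wif] add [ayowm] -> 10 lines: gfskq uwuci ayowm yns hdjvn pnym eze aeao jbd uev
Hunk 2: at line 1 remove [ayowm,yns] add [fcp,lpmkg,fsac] -> 11 lines: gfskq uwuci fcp lpmkg fsac hdjvn pnym eze aeao jbd uev
Hunk 3: at line 5 remove [pnym,eze] add [ikecq] -> 10 lines: gfskq uwuci fcp lpmkg fsac hdjvn ikecq aeao jbd uev

Answer: gfskq
uwuci
fcp
lpmkg
fsac
hdjvn
ikecq
aeao
jbd
uev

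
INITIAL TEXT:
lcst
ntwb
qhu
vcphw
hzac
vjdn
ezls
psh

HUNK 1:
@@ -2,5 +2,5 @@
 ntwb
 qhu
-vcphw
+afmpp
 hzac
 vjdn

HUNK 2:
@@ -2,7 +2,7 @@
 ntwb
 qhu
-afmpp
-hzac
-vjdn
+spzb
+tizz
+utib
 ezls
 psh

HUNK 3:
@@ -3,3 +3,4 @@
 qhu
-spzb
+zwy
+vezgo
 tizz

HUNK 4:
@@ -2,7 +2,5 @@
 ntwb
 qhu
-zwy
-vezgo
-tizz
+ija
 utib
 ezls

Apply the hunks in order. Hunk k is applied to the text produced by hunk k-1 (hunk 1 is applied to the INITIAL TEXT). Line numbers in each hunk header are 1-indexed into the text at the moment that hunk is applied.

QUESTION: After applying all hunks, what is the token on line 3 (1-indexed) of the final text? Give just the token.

Answer: qhu

Derivation:
Hunk 1: at line 2 remove [vcphw] add [afmpp] -> 8 lines: lcst ntwb qhu afmpp hzac vjdn ezls psh
Hunk 2: at line 2 remove [afmpp,hzac,vjdn] add [spzb,tizz,utib] -> 8 lines: lcst ntwb qhu spzb tizz utib ezls psh
Hunk 3: at line 3 remove [spzb] add [zwy,vezgo] -> 9 lines: lcst ntwb qhu zwy vezgo tizz utib ezls psh
Hunk 4: at line 2 remove [zwy,vezgo,tizz] add [ija] -> 7 lines: lcst ntwb qhu ija utib ezls psh
Final line 3: qhu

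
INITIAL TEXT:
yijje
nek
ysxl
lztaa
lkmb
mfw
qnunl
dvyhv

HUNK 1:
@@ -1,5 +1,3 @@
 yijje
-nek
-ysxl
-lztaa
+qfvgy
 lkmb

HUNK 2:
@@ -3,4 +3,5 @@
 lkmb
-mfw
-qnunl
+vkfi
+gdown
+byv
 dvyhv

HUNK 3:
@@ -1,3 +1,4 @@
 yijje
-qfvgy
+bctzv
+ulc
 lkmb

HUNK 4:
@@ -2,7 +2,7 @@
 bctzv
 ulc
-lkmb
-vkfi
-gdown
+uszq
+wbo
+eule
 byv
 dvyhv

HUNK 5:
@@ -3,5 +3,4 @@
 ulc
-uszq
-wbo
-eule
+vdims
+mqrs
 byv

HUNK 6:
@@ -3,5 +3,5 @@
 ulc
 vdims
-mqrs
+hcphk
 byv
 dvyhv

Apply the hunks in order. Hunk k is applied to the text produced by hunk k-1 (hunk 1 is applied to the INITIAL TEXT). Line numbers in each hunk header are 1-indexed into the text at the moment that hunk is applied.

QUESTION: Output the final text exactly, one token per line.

Answer: yijje
bctzv
ulc
vdims
hcphk
byv
dvyhv

Derivation:
Hunk 1: at line 1 remove [nek,ysxl,lztaa] add [qfvgy] -> 6 lines: yijje qfvgy lkmb mfw qnunl dvyhv
Hunk 2: at line 3 remove [mfw,qnunl] add [vkfi,gdown,byv] -> 7 lines: yijje qfvgy lkmb vkfi gdown byv dvyhv
Hunk 3: at line 1 remove [qfvgy] add [bctzv,ulc] -> 8 lines: yijje bctzv ulc lkmb vkfi gdown byv dvyhv
Hunk 4: at line 2 remove [lkmb,vkfi,gdown] add [uszq,wbo,eule] -> 8 lines: yijje bctzv ulc uszq wbo eule byv dvyhv
Hunk 5: at line 3 remove [uszq,wbo,eule] add [vdims,mqrs] -> 7 lines: yijje bctzv ulc vdims mqrs byv dvyhv
Hunk 6: at line 3 remove [mqrs] add [hcphk] -> 7 lines: yijje bctzv ulc vdims hcphk byv dvyhv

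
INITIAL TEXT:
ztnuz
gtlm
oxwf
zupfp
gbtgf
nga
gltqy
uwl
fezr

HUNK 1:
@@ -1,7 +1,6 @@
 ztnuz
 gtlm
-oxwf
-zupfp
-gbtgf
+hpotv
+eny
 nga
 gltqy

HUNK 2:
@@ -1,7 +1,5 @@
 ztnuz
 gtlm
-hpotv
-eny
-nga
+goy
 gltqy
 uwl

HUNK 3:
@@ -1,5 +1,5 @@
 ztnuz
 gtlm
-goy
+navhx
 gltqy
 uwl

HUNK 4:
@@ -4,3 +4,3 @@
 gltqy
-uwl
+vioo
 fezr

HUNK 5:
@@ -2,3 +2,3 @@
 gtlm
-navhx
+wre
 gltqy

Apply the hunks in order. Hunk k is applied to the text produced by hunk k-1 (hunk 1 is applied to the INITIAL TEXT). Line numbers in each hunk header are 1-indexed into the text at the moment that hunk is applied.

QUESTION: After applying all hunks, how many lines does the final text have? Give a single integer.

Hunk 1: at line 1 remove [oxwf,zupfp,gbtgf] add [hpotv,eny] -> 8 lines: ztnuz gtlm hpotv eny nga gltqy uwl fezr
Hunk 2: at line 1 remove [hpotv,eny,nga] add [goy] -> 6 lines: ztnuz gtlm goy gltqy uwl fezr
Hunk 3: at line 1 remove [goy] add [navhx] -> 6 lines: ztnuz gtlm navhx gltqy uwl fezr
Hunk 4: at line 4 remove [uwl] add [vioo] -> 6 lines: ztnuz gtlm navhx gltqy vioo fezr
Hunk 5: at line 2 remove [navhx] add [wre] -> 6 lines: ztnuz gtlm wre gltqy vioo fezr
Final line count: 6

Answer: 6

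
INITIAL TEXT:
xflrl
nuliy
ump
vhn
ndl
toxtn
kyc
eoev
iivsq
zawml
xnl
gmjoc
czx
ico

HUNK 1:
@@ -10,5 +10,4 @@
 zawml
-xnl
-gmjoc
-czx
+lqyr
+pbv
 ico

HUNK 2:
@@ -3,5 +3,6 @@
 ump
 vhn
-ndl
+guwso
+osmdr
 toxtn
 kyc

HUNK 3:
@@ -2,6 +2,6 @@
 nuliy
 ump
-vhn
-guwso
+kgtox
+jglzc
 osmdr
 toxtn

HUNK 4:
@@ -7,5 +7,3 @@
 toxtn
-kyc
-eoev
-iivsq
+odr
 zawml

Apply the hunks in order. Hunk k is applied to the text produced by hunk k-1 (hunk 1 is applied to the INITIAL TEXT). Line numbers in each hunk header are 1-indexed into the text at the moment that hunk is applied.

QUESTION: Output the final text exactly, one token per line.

Answer: xflrl
nuliy
ump
kgtox
jglzc
osmdr
toxtn
odr
zawml
lqyr
pbv
ico

Derivation:
Hunk 1: at line 10 remove [xnl,gmjoc,czx] add [lqyr,pbv] -> 13 lines: xflrl nuliy ump vhn ndl toxtn kyc eoev iivsq zawml lqyr pbv ico
Hunk 2: at line 3 remove [ndl] add [guwso,osmdr] -> 14 lines: xflrl nuliy ump vhn guwso osmdr toxtn kyc eoev iivsq zawml lqyr pbv ico
Hunk 3: at line 2 remove [vhn,guwso] add [kgtox,jglzc] -> 14 lines: xflrl nuliy ump kgtox jglzc osmdr toxtn kyc eoev iivsq zawml lqyr pbv ico
Hunk 4: at line 7 remove [kyc,eoev,iivsq] add [odr] -> 12 lines: xflrl nuliy ump kgtox jglzc osmdr toxtn odr zawml lqyr pbv ico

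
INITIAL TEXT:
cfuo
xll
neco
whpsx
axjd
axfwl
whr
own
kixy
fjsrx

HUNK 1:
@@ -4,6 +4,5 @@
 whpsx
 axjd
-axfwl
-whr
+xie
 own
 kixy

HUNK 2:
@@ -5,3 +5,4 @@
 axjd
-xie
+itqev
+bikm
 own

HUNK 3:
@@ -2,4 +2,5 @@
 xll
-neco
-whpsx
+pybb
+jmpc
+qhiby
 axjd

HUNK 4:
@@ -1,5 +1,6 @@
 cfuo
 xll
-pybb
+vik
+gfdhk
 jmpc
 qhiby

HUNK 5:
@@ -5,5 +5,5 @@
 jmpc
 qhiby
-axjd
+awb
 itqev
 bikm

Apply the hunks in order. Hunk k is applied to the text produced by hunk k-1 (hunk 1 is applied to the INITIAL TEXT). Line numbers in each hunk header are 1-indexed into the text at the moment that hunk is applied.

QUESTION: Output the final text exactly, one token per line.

Hunk 1: at line 4 remove [axfwl,whr] add [xie] -> 9 lines: cfuo xll neco whpsx axjd xie own kixy fjsrx
Hunk 2: at line 5 remove [xie] add [itqev,bikm] -> 10 lines: cfuo xll neco whpsx axjd itqev bikm own kixy fjsrx
Hunk 3: at line 2 remove [neco,whpsx] add [pybb,jmpc,qhiby] -> 11 lines: cfuo xll pybb jmpc qhiby axjd itqev bikm own kixy fjsrx
Hunk 4: at line 1 remove [pybb] add [vik,gfdhk] -> 12 lines: cfuo xll vik gfdhk jmpc qhiby axjd itqev bikm own kixy fjsrx
Hunk 5: at line 5 remove [axjd] add [awb] -> 12 lines: cfuo xll vik gfdhk jmpc qhiby awb itqev bikm own kixy fjsrx

Answer: cfuo
xll
vik
gfdhk
jmpc
qhiby
awb
itqev
bikm
own
kixy
fjsrx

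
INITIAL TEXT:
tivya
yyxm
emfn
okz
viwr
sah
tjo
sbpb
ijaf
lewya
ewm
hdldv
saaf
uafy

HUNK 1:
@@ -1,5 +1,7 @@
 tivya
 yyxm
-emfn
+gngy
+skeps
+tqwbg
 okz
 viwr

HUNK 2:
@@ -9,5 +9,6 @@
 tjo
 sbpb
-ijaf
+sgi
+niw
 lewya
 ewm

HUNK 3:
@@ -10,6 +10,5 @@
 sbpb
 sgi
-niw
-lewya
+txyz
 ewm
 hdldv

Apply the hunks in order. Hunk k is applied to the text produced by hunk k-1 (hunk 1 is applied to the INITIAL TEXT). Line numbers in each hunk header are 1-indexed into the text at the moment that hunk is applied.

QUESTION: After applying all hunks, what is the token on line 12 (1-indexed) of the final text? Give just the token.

Hunk 1: at line 1 remove [emfn] add [gngy,skeps,tqwbg] -> 16 lines: tivya yyxm gngy skeps tqwbg okz viwr sah tjo sbpb ijaf lewya ewm hdldv saaf uafy
Hunk 2: at line 9 remove [ijaf] add [sgi,niw] -> 17 lines: tivya yyxm gngy skeps tqwbg okz viwr sah tjo sbpb sgi niw lewya ewm hdldv saaf uafy
Hunk 3: at line 10 remove [niw,lewya] add [txyz] -> 16 lines: tivya yyxm gngy skeps tqwbg okz viwr sah tjo sbpb sgi txyz ewm hdldv saaf uafy
Final line 12: txyz

Answer: txyz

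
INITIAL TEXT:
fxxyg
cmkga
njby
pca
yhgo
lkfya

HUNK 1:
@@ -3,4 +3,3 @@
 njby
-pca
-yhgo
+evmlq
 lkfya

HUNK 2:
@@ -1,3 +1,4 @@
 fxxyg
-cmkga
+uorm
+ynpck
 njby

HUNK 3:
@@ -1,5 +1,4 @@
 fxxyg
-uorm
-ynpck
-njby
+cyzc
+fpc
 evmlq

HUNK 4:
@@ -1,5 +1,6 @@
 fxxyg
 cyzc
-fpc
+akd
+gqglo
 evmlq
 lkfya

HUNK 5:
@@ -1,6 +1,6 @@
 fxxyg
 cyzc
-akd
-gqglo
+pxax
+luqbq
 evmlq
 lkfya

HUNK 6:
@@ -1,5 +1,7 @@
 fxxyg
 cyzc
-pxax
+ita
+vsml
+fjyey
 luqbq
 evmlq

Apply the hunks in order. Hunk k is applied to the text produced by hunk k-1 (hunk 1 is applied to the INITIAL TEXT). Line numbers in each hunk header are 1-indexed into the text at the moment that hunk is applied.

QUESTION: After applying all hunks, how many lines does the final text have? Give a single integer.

Answer: 8

Derivation:
Hunk 1: at line 3 remove [pca,yhgo] add [evmlq] -> 5 lines: fxxyg cmkga njby evmlq lkfya
Hunk 2: at line 1 remove [cmkga] add [uorm,ynpck] -> 6 lines: fxxyg uorm ynpck njby evmlq lkfya
Hunk 3: at line 1 remove [uorm,ynpck,njby] add [cyzc,fpc] -> 5 lines: fxxyg cyzc fpc evmlq lkfya
Hunk 4: at line 1 remove [fpc] add [akd,gqglo] -> 6 lines: fxxyg cyzc akd gqglo evmlq lkfya
Hunk 5: at line 1 remove [akd,gqglo] add [pxax,luqbq] -> 6 lines: fxxyg cyzc pxax luqbq evmlq lkfya
Hunk 6: at line 1 remove [pxax] add [ita,vsml,fjyey] -> 8 lines: fxxyg cyzc ita vsml fjyey luqbq evmlq lkfya
Final line count: 8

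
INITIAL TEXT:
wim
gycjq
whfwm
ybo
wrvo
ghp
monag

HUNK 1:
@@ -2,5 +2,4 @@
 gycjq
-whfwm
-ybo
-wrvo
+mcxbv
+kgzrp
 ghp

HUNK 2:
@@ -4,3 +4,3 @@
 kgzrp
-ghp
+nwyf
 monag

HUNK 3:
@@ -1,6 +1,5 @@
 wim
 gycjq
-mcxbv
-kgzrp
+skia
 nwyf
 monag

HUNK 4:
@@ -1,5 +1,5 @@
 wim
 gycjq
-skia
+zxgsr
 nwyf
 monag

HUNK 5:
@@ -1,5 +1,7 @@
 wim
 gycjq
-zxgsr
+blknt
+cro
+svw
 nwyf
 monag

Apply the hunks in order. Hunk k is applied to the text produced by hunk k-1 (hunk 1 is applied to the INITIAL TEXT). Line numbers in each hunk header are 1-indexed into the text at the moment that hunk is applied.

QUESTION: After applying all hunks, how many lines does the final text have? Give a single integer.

Hunk 1: at line 2 remove [whfwm,ybo,wrvo] add [mcxbv,kgzrp] -> 6 lines: wim gycjq mcxbv kgzrp ghp monag
Hunk 2: at line 4 remove [ghp] add [nwyf] -> 6 lines: wim gycjq mcxbv kgzrp nwyf monag
Hunk 3: at line 1 remove [mcxbv,kgzrp] add [skia] -> 5 lines: wim gycjq skia nwyf monag
Hunk 4: at line 1 remove [skia] add [zxgsr] -> 5 lines: wim gycjq zxgsr nwyf monag
Hunk 5: at line 1 remove [zxgsr] add [blknt,cro,svw] -> 7 lines: wim gycjq blknt cro svw nwyf monag
Final line count: 7

Answer: 7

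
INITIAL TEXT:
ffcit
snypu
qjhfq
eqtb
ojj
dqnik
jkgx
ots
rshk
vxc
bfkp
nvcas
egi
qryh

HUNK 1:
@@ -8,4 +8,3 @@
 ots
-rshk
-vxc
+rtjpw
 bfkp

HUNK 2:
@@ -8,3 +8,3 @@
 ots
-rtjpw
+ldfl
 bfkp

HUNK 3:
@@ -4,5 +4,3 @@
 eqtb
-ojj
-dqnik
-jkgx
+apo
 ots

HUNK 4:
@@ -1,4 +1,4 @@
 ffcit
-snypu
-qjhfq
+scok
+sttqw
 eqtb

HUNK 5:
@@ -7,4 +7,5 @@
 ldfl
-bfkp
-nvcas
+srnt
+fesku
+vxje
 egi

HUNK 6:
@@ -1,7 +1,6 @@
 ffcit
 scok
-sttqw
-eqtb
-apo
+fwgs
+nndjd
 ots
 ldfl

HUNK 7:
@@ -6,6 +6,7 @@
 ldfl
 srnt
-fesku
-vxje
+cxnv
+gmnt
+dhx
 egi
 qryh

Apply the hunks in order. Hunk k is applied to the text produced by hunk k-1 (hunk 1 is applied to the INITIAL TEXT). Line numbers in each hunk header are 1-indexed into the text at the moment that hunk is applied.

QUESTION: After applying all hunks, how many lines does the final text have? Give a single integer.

Hunk 1: at line 8 remove [rshk,vxc] add [rtjpw] -> 13 lines: ffcit snypu qjhfq eqtb ojj dqnik jkgx ots rtjpw bfkp nvcas egi qryh
Hunk 2: at line 8 remove [rtjpw] add [ldfl] -> 13 lines: ffcit snypu qjhfq eqtb ojj dqnik jkgx ots ldfl bfkp nvcas egi qryh
Hunk 3: at line 4 remove [ojj,dqnik,jkgx] add [apo] -> 11 lines: ffcit snypu qjhfq eqtb apo ots ldfl bfkp nvcas egi qryh
Hunk 4: at line 1 remove [snypu,qjhfq] add [scok,sttqw] -> 11 lines: ffcit scok sttqw eqtb apo ots ldfl bfkp nvcas egi qryh
Hunk 5: at line 7 remove [bfkp,nvcas] add [srnt,fesku,vxje] -> 12 lines: ffcit scok sttqw eqtb apo ots ldfl srnt fesku vxje egi qryh
Hunk 6: at line 1 remove [sttqw,eqtb,apo] add [fwgs,nndjd] -> 11 lines: ffcit scok fwgs nndjd ots ldfl srnt fesku vxje egi qryh
Hunk 7: at line 6 remove [fesku,vxje] add [cxnv,gmnt,dhx] -> 12 lines: ffcit scok fwgs nndjd ots ldfl srnt cxnv gmnt dhx egi qryh
Final line count: 12

Answer: 12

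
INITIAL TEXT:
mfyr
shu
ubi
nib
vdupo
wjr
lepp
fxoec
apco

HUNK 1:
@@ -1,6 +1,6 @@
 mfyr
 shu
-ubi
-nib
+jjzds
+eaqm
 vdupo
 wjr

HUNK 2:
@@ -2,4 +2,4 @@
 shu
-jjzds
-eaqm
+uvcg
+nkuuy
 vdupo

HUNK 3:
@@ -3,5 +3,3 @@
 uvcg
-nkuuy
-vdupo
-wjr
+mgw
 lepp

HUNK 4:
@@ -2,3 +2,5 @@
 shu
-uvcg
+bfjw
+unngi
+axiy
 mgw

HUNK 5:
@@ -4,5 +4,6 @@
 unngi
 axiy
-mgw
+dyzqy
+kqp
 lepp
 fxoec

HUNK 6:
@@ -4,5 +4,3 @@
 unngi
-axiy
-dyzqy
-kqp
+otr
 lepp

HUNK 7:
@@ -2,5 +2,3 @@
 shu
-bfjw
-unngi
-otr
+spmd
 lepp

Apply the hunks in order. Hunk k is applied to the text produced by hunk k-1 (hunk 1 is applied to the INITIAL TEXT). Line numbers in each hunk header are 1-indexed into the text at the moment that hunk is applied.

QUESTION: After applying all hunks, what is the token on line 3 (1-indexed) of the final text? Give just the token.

Hunk 1: at line 1 remove [ubi,nib] add [jjzds,eaqm] -> 9 lines: mfyr shu jjzds eaqm vdupo wjr lepp fxoec apco
Hunk 2: at line 2 remove [jjzds,eaqm] add [uvcg,nkuuy] -> 9 lines: mfyr shu uvcg nkuuy vdupo wjr lepp fxoec apco
Hunk 3: at line 3 remove [nkuuy,vdupo,wjr] add [mgw] -> 7 lines: mfyr shu uvcg mgw lepp fxoec apco
Hunk 4: at line 2 remove [uvcg] add [bfjw,unngi,axiy] -> 9 lines: mfyr shu bfjw unngi axiy mgw lepp fxoec apco
Hunk 5: at line 4 remove [mgw] add [dyzqy,kqp] -> 10 lines: mfyr shu bfjw unngi axiy dyzqy kqp lepp fxoec apco
Hunk 6: at line 4 remove [axiy,dyzqy,kqp] add [otr] -> 8 lines: mfyr shu bfjw unngi otr lepp fxoec apco
Hunk 7: at line 2 remove [bfjw,unngi,otr] add [spmd] -> 6 lines: mfyr shu spmd lepp fxoec apco
Final line 3: spmd

Answer: spmd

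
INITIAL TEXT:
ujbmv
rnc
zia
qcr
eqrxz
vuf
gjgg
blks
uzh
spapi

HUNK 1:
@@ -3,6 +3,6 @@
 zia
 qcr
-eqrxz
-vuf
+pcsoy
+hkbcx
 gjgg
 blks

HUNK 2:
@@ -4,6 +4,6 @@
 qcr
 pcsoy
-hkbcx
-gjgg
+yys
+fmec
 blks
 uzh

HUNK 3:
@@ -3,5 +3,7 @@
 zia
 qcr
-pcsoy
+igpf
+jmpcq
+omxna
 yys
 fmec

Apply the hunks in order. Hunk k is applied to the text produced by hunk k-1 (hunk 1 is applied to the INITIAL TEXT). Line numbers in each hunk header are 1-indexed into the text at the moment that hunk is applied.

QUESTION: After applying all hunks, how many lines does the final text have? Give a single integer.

Hunk 1: at line 3 remove [eqrxz,vuf] add [pcsoy,hkbcx] -> 10 lines: ujbmv rnc zia qcr pcsoy hkbcx gjgg blks uzh spapi
Hunk 2: at line 4 remove [hkbcx,gjgg] add [yys,fmec] -> 10 lines: ujbmv rnc zia qcr pcsoy yys fmec blks uzh spapi
Hunk 3: at line 3 remove [pcsoy] add [igpf,jmpcq,omxna] -> 12 lines: ujbmv rnc zia qcr igpf jmpcq omxna yys fmec blks uzh spapi
Final line count: 12

Answer: 12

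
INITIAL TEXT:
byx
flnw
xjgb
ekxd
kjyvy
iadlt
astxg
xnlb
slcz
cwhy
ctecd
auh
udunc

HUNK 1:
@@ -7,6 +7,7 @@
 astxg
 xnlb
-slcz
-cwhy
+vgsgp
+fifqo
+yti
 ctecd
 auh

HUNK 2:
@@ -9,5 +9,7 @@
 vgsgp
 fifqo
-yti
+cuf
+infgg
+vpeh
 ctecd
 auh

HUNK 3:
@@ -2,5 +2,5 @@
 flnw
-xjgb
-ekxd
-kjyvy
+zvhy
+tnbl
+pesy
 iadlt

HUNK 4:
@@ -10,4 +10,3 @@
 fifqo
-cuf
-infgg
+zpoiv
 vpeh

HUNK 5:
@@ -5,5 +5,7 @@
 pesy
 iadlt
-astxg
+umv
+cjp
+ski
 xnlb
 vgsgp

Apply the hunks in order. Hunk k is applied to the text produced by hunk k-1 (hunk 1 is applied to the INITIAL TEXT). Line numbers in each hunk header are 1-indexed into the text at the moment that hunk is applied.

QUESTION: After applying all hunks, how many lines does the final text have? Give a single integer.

Answer: 17

Derivation:
Hunk 1: at line 7 remove [slcz,cwhy] add [vgsgp,fifqo,yti] -> 14 lines: byx flnw xjgb ekxd kjyvy iadlt astxg xnlb vgsgp fifqo yti ctecd auh udunc
Hunk 2: at line 9 remove [yti] add [cuf,infgg,vpeh] -> 16 lines: byx flnw xjgb ekxd kjyvy iadlt astxg xnlb vgsgp fifqo cuf infgg vpeh ctecd auh udunc
Hunk 3: at line 2 remove [xjgb,ekxd,kjyvy] add [zvhy,tnbl,pesy] -> 16 lines: byx flnw zvhy tnbl pesy iadlt astxg xnlb vgsgp fifqo cuf infgg vpeh ctecd auh udunc
Hunk 4: at line 10 remove [cuf,infgg] add [zpoiv] -> 15 lines: byx flnw zvhy tnbl pesy iadlt astxg xnlb vgsgp fifqo zpoiv vpeh ctecd auh udunc
Hunk 5: at line 5 remove [astxg] add [umv,cjp,ski] -> 17 lines: byx flnw zvhy tnbl pesy iadlt umv cjp ski xnlb vgsgp fifqo zpoiv vpeh ctecd auh udunc
Final line count: 17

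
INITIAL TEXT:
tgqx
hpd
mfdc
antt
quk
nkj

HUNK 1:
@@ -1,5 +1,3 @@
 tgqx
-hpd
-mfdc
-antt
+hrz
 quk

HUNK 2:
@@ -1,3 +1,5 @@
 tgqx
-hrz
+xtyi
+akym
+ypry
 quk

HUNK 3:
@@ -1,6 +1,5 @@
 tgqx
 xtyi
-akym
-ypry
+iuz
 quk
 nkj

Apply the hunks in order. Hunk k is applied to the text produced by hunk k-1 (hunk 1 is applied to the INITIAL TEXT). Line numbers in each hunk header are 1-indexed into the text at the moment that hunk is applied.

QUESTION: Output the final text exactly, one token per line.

Answer: tgqx
xtyi
iuz
quk
nkj

Derivation:
Hunk 1: at line 1 remove [hpd,mfdc,antt] add [hrz] -> 4 lines: tgqx hrz quk nkj
Hunk 2: at line 1 remove [hrz] add [xtyi,akym,ypry] -> 6 lines: tgqx xtyi akym ypry quk nkj
Hunk 3: at line 1 remove [akym,ypry] add [iuz] -> 5 lines: tgqx xtyi iuz quk nkj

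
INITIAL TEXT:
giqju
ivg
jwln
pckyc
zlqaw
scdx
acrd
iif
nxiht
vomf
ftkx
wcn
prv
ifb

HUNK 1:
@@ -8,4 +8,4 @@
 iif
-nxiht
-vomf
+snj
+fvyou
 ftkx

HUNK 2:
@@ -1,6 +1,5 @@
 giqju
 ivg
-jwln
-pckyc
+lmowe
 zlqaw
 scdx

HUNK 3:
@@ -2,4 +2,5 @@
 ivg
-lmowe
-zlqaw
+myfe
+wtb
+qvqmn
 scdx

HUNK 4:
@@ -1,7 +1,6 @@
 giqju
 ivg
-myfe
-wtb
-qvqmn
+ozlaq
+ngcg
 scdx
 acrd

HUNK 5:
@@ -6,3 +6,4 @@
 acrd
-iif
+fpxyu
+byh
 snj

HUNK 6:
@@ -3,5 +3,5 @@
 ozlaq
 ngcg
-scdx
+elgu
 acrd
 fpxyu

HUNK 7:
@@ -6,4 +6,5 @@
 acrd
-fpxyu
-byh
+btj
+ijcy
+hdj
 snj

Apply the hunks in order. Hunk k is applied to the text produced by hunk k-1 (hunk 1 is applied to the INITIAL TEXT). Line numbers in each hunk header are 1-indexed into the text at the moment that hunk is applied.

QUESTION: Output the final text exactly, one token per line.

Hunk 1: at line 8 remove [nxiht,vomf] add [snj,fvyou] -> 14 lines: giqju ivg jwln pckyc zlqaw scdx acrd iif snj fvyou ftkx wcn prv ifb
Hunk 2: at line 1 remove [jwln,pckyc] add [lmowe] -> 13 lines: giqju ivg lmowe zlqaw scdx acrd iif snj fvyou ftkx wcn prv ifb
Hunk 3: at line 2 remove [lmowe,zlqaw] add [myfe,wtb,qvqmn] -> 14 lines: giqju ivg myfe wtb qvqmn scdx acrd iif snj fvyou ftkx wcn prv ifb
Hunk 4: at line 1 remove [myfe,wtb,qvqmn] add [ozlaq,ngcg] -> 13 lines: giqju ivg ozlaq ngcg scdx acrd iif snj fvyou ftkx wcn prv ifb
Hunk 5: at line 6 remove [iif] add [fpxyu,byh] -> 14 lines: giqju ivg ozlaq ngcg scdx acrd fpxyu byh snj fvyou ftkx wcn prv ifb
Hunk 6: at line 3 remove [scdx] add [elgu] -> 14 lines: giqju ivg ozlaq ngcg elgu acrd fpxyu byh snj fvyou ftkx wcn prv ifb
Hunk 7: at line 6 remove [fpxyu,byh] add [btj,ijcy,hdj] -> 15 lines: giqju ivg ozlaq ngcg elgu acrd btj ijcy hdj snj fvyou ftkx wcn prv ifb

Answer: giqju
ivg
ozlaq
ngcg
elgu
acrd
btj
ijcy
hdj
snj
fvyou
ftkx
wcn
prv
ifb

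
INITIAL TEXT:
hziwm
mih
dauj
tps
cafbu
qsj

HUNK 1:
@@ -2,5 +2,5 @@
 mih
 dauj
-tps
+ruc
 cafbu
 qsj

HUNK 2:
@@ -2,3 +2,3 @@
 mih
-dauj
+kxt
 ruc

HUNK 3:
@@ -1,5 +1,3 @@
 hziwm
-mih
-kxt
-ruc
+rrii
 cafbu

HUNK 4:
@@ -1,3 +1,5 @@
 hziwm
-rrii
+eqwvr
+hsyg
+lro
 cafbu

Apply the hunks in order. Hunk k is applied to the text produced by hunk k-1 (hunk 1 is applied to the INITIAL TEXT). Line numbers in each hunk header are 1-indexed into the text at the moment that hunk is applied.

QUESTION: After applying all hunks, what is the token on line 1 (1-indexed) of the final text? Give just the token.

Answer: hziwm

Derivation:
Hunk 1: at line 2 remove [tps] add [ruc] -> 6 lines: hziwm mih dauj ruc cafbu qsj
Hunk 2: at line 2 remove [dauj] add [kxt] -> 6 lines: hziwm mih kxt ruc cafbu qsj
Hunk 3: at line 1 remove [mih,kxt,ruc] add [rrii] -> 4 lines: hziwm rrii cafbu qsj
Hunk 4: at line 1 remove [rrii] add [eqwvr,hsyg,lro] -> 6 lines: hziwm eqwvr hsyg lro cafbu qsj
Final line 1: hziwm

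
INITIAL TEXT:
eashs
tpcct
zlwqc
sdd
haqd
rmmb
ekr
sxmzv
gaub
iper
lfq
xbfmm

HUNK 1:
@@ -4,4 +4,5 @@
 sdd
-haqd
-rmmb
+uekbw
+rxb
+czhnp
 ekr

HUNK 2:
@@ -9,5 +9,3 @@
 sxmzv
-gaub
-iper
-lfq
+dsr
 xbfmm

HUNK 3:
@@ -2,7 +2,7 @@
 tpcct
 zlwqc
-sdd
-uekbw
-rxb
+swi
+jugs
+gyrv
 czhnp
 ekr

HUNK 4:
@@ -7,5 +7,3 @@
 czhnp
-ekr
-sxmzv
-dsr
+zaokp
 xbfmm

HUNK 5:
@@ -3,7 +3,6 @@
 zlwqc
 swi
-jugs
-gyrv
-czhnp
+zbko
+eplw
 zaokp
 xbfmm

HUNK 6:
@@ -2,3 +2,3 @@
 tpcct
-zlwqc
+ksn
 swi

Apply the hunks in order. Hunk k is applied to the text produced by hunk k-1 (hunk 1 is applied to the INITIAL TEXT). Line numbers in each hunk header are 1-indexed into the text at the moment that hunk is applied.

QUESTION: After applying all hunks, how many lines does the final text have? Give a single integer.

Answer: 8

Derivation:
Hunk 1: at line 4 remove [haqd,rmmb] add [uekbw,rxb,czhnp] -> 13 lines: eashs tpcct zlwqc sdd uekbw rxb czhnp ekr sxmzv gaub iper lfq xbfmm
Hunk 2: at line 9 remove [gaub,iper,lfq] add [dsr] -> 11 lines: eashs tpcct zlwqc sdd uekbw rxb czhnp ekr sxmzv dsr xbfmm
Hunk 3: at line 2 remove [sdd,uekbw,rxb] add [swi,jugs,gyrv] -> 11 lines: eashs tpcct zlwqc swi jugs gyrv czhnp ekr sxmzv dsr xbfmm
Hunk 4: at line 7 remove [ekr,sxmzv,dsr] add [zaokp] -> 9 lines: eashs tpcct zlwqc swi jugs gyrv czhnp zaokp xbfmm
Hunk 5: at line 3 remove [jugs,gyrv,czhnp] add [zbko,eplw] -> 8 lines: eashs tpcct zlwqc swi zbko eplw zaokp xbfmm
Hunk 6: at line 2 remove [zlwqc] add [ksn] -> 8 lines: eashs tpcct ksn swi zbko eplw zaokp xbfmm
Final line count: 8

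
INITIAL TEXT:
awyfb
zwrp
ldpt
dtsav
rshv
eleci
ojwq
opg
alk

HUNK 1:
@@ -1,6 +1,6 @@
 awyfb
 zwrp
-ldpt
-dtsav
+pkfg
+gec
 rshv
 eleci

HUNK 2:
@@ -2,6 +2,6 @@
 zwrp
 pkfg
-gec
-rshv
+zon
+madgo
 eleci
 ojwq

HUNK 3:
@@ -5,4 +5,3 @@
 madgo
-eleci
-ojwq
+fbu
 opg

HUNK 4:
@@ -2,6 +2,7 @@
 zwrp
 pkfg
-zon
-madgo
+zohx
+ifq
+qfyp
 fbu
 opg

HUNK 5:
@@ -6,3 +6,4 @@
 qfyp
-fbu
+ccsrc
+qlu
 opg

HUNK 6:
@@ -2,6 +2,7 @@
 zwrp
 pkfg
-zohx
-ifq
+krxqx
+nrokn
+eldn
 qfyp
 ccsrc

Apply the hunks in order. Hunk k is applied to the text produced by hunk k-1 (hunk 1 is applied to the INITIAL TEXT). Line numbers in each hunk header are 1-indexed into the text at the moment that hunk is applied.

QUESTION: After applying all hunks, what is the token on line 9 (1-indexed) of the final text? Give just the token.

Hunk 1: at line 1 remove [ldpt,dtsav] add [pkfg,gec] -> 9 lines: awyfb zwrp pkfg gec rshv eleci ojwq opg alk
Hunk 2: at line 2 remove [gec,rshv] add [zon,madgo] -> 9 lines: awyfb zwrp pkfg zon madgo eleci ojwq opg alk
Hunk 3: at line 5 remove [eleci,ojwq] add [fbu] -> 8 lines: awyfb zwrp pkfg zon madgo fbu opg alk
Hunk 4: at line 2 remove [zon,madgo] add [zohx,ifq,qfyp] -> 9 lines: awyfb zwrp pkfg zohx ifq qfyp fbu opg alk
Hunk 5: at line 6 remove [fbu] add [ccsrc,qlu] -> 10 lines: awyfb zwrp pkfg zohx ifq qfyp ccsrc qlu opg alk
Hunk 6: at line 2 remove [zohx,ifq] add [krxqx,nrokn,eldn] -> 11 lines: awyfb zwrp pkfg krxqx nrokn eldn qfyp ccsrc qlu opg alk
Final line 9: qlu

Answer: qlu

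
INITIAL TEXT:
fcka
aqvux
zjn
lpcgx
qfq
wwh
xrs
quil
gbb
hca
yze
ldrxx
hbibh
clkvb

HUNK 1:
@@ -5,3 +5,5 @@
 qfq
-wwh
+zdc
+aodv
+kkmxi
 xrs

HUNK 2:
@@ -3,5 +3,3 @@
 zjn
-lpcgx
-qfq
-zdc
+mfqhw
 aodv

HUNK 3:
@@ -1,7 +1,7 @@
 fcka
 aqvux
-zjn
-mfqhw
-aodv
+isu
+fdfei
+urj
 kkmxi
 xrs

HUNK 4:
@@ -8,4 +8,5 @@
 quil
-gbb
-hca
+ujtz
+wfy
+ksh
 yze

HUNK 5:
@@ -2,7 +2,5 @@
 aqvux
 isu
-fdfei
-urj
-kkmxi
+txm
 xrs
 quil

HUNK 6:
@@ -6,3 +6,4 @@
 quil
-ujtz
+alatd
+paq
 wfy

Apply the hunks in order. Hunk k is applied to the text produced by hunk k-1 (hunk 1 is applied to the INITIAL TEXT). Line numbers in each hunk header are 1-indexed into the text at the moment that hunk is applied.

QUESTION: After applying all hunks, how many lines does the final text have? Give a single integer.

Hunk 1: at line 5 remove [wwh] add [zdc,aodv,kkmxi] -> 16 lines: fcka aqvux zjn lpcgx qfq zdc aodv kkmxi xrs quil gbb hca yze ldrxx hbibh clkvb
Hunk 2: at line 3 remove [lpcgx,qfq,zdc] add [mfqhw] -> 14 lines: fcka aqvux zjn mfqhw aodv kkmxi xrs quil gbb hca yze ldrxx hbibh clkvb
Hunk 3: at line 1 remove [zjn,mfqhw,aodv] add [isu,fdfei,urj] -> 14 lines: fcka aqvux isu fdfei urj kkmxi xrs quil gbb hca yze ldrxx hbibh clkvb
Hunk 4: at line 8 remove [gbb,hca] add [ujtz,wfy,ksh] -> 15 lines: fcka aqvux isu fdfei urj kkmxi xrs quil ujtz wfy ksh yze ldrxx hbibh clkvb
Hunk 5: at line 2 remove [fdfei,urj,kkmxi] add [txm] -> 13 lines: fcka aqvux isu txm xrs quil ujtz wfy ksh yze ldrxx hbibh clkvb
Hunk 6: at line 6 remove [ujtz] add [alatd,paq] -> 14 lines: fcka aqvux isu txm xrs quil alatd paq wfy ksh yze ldrxx hbibh clkvb
Final line count: 14

Answer: 14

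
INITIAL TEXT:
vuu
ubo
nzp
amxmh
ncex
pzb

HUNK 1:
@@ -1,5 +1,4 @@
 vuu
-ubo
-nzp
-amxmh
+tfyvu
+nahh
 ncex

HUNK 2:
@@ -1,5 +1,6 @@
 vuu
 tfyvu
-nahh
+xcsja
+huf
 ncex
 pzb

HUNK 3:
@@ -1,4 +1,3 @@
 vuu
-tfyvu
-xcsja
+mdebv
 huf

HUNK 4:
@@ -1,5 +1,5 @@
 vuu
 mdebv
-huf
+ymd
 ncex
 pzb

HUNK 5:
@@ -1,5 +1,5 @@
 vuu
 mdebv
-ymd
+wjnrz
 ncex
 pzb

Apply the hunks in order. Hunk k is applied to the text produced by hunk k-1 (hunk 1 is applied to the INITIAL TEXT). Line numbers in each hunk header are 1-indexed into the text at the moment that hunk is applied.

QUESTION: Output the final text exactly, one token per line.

Answer: vuu
mdebv
wjnrz
ncex
pzb

Derivation:
Hunk 1: at line 1 remove [ubo,nzp,amxmh] add [tfyvu,nahh] -> 5 lines: vuu tfyvu nahh ncex pzb
Hunk 2: at line 1 remove [nahh] add [xcsja,huf] -> 6 lines: vuu tfyvu xcsja huf ncex pzb
Hunk 3: at line 1 remove [tfyvu,xcsja] add [mdebv] -> 5 lines: vuu mdebv huf ncex pzb
Hunk 4: at line 1 remove [huf] add [ymd] -> 5 lines: vuu mdebv ymd ncex pzb
Hunk 5: at line 1 remove [ymd] add [wjnrz] -> 5 lines: vuu mdebv wjnrz ncex pzb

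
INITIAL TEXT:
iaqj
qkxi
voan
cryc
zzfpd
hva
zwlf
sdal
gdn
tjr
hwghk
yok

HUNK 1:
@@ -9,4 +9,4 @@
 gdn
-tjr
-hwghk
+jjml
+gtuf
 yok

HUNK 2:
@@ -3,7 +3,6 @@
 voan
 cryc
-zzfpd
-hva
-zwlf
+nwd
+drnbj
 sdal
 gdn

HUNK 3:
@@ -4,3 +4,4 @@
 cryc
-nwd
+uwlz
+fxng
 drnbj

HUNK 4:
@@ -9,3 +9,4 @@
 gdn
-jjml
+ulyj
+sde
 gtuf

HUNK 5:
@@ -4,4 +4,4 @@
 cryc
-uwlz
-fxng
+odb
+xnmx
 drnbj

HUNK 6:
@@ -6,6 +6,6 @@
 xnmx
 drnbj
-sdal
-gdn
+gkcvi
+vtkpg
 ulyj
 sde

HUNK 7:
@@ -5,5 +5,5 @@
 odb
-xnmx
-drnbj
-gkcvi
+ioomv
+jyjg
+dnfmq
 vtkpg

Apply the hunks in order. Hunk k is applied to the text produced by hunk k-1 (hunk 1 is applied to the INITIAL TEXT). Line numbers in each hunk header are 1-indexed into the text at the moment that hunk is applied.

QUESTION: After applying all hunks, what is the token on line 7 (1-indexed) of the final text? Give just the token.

Hunk 1: at line 9 remove [tjr,hwghk] add [jjml,gtuf] -> 12 lines: iaqj qkxi voan cryc zzfpd hva zwlf sdal gdn jjml gtuf yok
Hunk 2: at line 3 remove [zzfpd,hva,zwlf] add [nwd,drnbj] -> 11 lines: iaqj qkxi voan cryc nwd drnbj sdal gdn jjml gtuf yok
Hunk 3: at line 4 remove [nwd] add [uwlz,fxng] -> 12 lines: iaqj qkxi voan cryc uwlz fxng drnbj sdal gdn jjml gtuf yok
Hunk 4: at line 9 remove [jjml] add [ulyj,sde] -> 13 lines: iaqj qkxi voan cryc uwlz fxng drnbj sdal gdn ulyj sde gtuf yok
Hunk 5: at line 4 remove [uwlz,fxng] add [odb,xnmx] -> 13 lines: iaqj qkxi voan cryc odb xnmx drnbj sdal gdn ulyj sde gtuf yok
Hunk 6: at line 6 remove [sdal,gdn] add [gkcvi,vtkpg] -> 13 lines: iaqj qkxi voan cryc odb xnmx drnbj gkcvi vtkpg ulyj sde gtuf yok
Hunk 7: at line 5 remove [xnmx,drnbj,gkcvi] add [ioomv,jyjg,dnfmq] -> 13 lines: iaqj qkxi voan cryc odb ioomv jyjg dnfmq vtkpg ulyj sde gtuf yok
Final line 7: jyjg

Answer: jyjg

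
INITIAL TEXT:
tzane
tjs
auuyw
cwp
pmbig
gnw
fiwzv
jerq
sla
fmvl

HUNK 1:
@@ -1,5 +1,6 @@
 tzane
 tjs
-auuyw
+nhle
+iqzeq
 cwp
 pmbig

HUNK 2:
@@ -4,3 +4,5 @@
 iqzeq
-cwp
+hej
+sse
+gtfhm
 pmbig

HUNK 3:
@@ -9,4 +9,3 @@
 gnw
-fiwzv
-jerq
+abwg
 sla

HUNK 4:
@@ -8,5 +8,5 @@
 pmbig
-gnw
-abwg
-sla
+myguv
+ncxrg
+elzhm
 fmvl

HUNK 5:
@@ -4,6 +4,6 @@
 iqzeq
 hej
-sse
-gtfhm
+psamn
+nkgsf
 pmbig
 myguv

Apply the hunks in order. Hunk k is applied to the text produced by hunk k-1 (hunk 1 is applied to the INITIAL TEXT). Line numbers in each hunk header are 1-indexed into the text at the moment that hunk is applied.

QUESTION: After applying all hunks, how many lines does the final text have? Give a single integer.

Answer: 12

Derivation:
Hunk 1: at line 1 remove [auuyw] add [nhle,iqzeq] -> 11 lines: tzane tjs nhle iqzeq cwp pmbig gnw fiwzv jerq sla fmvl
Hunk 2: at line 4 remove [cwp] add [hej,sse,gtfhm] -> 13 lines: tzane tjs nhle iqzeq hej sse gtfhm pmbig gnw fiwzv jerq sla fmvl
Hunk 3: at line 9 remove [fiwzv,jerq] add [abwg] -> 12 lines: tzane tjs nhle iqzeq hej sse gtfhm pmbig gnw abwg sla fmvl
Hunk 4: at line 8 remove [gnw,abwg,sla] add [myguv,ncxrg,elzhm] -> 12 lines: tzane tjs nhle iqzeq hej sse gtfhm pmbig myguv ncxrg elzhm fmvl
Hunk 5: at line 4 remove [sse,gtfhm] add [psamn,nkgsf] -> 12 lines: tzane tjs nhle iqzeq hej psamn nkgsf pmbig myguv ncxrg elzhm fmvl
Final line count: 12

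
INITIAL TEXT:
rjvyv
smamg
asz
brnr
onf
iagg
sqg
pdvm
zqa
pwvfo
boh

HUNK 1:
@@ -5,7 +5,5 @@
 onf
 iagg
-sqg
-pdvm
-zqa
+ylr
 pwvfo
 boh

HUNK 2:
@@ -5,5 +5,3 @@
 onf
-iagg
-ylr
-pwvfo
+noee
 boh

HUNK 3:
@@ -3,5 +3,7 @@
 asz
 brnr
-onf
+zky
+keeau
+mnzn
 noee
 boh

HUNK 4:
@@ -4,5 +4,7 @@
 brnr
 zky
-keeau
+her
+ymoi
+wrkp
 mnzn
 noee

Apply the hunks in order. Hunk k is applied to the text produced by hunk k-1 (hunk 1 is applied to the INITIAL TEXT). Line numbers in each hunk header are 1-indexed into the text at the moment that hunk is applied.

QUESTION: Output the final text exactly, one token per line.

Answer: rjvyv
smamg
asz
brnr
zky
her
ymoi
wrkp
mnzn
noee
boh

Derivation:
Hunk 1: at line 5 remove [sqg,pdvm,zqa] add [ylr] -> 9 lines: rjvyv smamg asz brnr onf iagg ylr pwvfo boh
Hunk 2: at line 5 remove [iagg,ylr,pwvfo] add [noee] -> 7 lines: rjvyv smamg asz brnr onf noee boh
Hunk 3: at line 3 remove [onf] add [zky,keeau,mnzn] -> 9 lines: rjvyv smamg asz brnr zky keeau mnzn noee boh
Hunk 4: at line 4 remove [keeau] add [her,ymoi,wrkp] -> 11 lines: rjvyv smamg asz brnr zky her ymoi wrkp mnzn noee boh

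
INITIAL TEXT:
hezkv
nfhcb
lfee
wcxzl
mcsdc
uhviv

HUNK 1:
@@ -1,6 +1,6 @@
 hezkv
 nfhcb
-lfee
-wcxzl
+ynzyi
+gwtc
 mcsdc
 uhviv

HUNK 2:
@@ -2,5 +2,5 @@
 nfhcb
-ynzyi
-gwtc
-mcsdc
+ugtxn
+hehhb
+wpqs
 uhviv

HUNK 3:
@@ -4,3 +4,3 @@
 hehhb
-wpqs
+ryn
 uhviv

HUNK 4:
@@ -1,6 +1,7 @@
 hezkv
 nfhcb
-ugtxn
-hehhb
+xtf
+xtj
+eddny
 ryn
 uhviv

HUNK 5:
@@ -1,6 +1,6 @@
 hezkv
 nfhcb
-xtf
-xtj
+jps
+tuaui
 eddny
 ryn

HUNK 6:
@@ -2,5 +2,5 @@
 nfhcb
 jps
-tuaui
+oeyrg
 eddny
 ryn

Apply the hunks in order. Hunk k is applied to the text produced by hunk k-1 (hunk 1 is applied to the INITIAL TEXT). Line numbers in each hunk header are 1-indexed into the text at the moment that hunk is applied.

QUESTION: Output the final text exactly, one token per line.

Answer: hezkv
nfhcb
jps
oeyrg
eddny
ryn
uhviv

Derivation:
Hunk 1: at line 1 remove [lfee,wcxzl] add [ynzyi,gwtc] -> 6 lines: hezkv nfhcb ynzyi gwtc mcsdc uhviv
Hunk 2: at line 2 remove [ynzyi,gwtc,mcsdc] add [ugtxn,hehhb,wpqs] -> 6 lines: hezkv nfhcb ugtxn hehhb wpqs uhviv
Hunk 3: at line 4 remove [wpqs] add [ryn] -> 6 lines: hezkv nfhcb ugtxn hehhb ryn uhviv
Hunk 4: at line 1 remove [ugtxn,hehhb] add [xtf,xtj,eddny] -> 7 lines: hezkv nfhcb xtf xtj eddny ryn uhviv
Hunk 5: at line 1 remove [xtf,xtj] add [jps,tuaui] -> 7 lines: hezkv nfhcb jps tuaui eddny ryn uhviv
Hunk 6: at line 2 remove [tuaui] add [oeyrg] -> 7 lines: hezkv nfhcb jps oeyrg eddny ryn uhviv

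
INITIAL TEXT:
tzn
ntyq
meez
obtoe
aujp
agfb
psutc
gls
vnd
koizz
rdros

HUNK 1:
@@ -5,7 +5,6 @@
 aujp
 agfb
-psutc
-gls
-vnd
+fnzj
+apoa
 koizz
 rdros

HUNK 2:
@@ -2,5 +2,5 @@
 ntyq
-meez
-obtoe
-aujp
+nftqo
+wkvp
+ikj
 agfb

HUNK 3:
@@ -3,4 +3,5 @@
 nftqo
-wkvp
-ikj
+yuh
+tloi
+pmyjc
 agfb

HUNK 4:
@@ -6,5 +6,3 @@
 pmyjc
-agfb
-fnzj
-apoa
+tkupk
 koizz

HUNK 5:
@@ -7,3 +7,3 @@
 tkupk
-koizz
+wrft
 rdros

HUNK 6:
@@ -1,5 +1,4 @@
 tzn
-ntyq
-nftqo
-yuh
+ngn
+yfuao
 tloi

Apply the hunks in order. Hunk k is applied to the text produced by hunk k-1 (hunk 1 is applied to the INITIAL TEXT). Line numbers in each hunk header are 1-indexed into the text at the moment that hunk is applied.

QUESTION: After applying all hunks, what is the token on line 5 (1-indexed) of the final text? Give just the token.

Hunk 1: at line 5 remove [psutc,gls,vnd] add [fnzj,apoa] -> 10 lines: tzn ntyq meez obtoe aujp agfb fnzj apoa koizz rdros
Hunk 2: at line 2 remove [meez,obtoe,aujp] add [nftqo,wkvp,ikj] -> 10 lines: tzn ntyq nftqo wkvp ikj agfb fnzj apoa koizz rdros
Hunk 3: at line 3 remove [wkvp,ikj] add [yuh,tloi,pmyjc] -> 11 lines: tzn ntyq nftqo yuh tloi pmyjc agfb fnzj apoa koizz rdros
Hunk 4: at line 6 remove [agfb,fnzj,apoa] add [tkupk] -> 9 lines: tzn ntyq nftqo yuh tloi pmyjc tkupk koizz rdros
Hunk 5: at line 7 remove [koizz] add [wrft] -> 9 lines: tzn ntyq nftqo yuh tloi pmyjc tkupk wrft rdros
Hunk 6: at line 1 remove [ntyq,nftqo,yuh] add [ngn,yfuao] -> 8 lines: tzn ngn yfuao tloi pmyjc tkupk wrft rdros
Final line 5: pmyjc

Answer: pmyjc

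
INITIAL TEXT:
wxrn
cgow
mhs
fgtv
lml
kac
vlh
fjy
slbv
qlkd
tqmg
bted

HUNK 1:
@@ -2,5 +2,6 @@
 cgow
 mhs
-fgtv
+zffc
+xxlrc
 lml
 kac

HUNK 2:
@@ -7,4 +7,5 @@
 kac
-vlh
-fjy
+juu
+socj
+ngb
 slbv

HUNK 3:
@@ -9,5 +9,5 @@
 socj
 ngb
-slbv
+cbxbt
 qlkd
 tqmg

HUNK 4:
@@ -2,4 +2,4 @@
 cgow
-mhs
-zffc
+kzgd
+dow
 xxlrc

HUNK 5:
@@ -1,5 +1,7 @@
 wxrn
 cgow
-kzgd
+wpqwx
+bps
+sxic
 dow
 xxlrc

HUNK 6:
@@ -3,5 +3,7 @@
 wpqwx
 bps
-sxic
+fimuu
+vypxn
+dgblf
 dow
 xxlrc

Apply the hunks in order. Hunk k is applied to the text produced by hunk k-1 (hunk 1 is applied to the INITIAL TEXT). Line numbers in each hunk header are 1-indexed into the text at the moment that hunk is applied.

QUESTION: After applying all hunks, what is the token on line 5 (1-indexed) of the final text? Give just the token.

Hunk 1: at line 2 remove [fgtv] add [zffc,xxlrc] -> 13 lines: wxrn cgow mhs zffc xxlrc lml kac vlh fjy slbv qlkd tqmg bted
Hunk 2: at line 7 remove [vlh,fjy] add [juu,socj,ngb] -> 14 lines: wxrn cgow mhs zffc xxlrc lml kac juu socj ngb slbv qlkd tqmg bted
Hunk 3: at line 9 remove [slbv] add [cbxbt] -> 14 lines: wxrn cgow mhs zffc xxlrc lml kac juu socj ngb cbxbt qlkd tqmg bted
Hunk 4: at line 2 remove [mhs,zffc] add [kzgd,dow] -> 14 lines: wxrn cgow kzgd dow xxlrc lml kac juu socj ngb cbxbt qlkd tqmg bted
Hunk 5: at line 1 remove [kzgd] add [wpqwx,bps,sxic] -> 16 lines: wxrn cgow wpqwx bps sxic dow xxlrc lml kac juu socj ngb cbxbt qlkd tqmg bted
Hunk 6: at line 3 remove [sxic] add [fimuu,vypxn,dgblf] -> 18 lines: wxrn cgow wpqwx bps fimuu vypxn dgblf dow xxlrc lml kac juu socj ngb cbxbt qlkd tqmg bted
Final line 5: fimuu

Answer: fimuu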